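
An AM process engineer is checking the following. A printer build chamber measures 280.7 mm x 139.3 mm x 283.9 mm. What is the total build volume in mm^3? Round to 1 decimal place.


V = 280.7 * 139.3 * 283.9 = 11100918.7 mm^3


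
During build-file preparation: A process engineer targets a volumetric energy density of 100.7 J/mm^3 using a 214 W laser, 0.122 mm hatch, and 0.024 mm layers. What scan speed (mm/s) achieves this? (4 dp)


v = 214 / (100.7*0.122*0.024) = 725.7938 mm/s


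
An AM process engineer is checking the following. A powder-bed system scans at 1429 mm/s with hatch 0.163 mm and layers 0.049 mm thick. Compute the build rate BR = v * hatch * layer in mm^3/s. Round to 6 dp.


Rate = 1429 * 0.163 * 0.049 = 11.413423 mm^3/s


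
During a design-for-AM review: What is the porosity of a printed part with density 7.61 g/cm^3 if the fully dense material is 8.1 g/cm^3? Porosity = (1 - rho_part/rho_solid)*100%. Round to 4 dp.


Porosity = (1-7.61/8.1)*100 = 6.0494 %


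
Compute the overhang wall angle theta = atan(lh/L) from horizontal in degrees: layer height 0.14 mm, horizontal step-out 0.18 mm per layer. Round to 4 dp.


angle = atan(0.14/0.18) = 37.875 degrees


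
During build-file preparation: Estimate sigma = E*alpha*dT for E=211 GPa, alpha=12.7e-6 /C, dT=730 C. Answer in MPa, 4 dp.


sigma = 211*1000 * 12.7e-6 * 730 = 1956.181 MPa


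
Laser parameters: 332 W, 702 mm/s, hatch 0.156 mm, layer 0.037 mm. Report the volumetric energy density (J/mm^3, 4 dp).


E = 332 / (702*0.156*0.037) = 81.936 J/mm^3


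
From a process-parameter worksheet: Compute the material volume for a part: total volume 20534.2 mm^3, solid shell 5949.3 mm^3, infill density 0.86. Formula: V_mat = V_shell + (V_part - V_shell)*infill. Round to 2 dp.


V_infill = (20534.2 - 5949.3) * 0.86 = 12543.01
V_total = 5949.3 + 12543.01 = 18492.31 mm^3


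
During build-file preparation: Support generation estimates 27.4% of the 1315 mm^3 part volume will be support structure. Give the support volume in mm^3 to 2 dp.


V_support = 1315 * 0.274 = 360.31 mm^3


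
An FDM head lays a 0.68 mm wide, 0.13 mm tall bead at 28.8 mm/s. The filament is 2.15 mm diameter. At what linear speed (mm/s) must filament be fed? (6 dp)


Q = 0.68 * 0.13 * 28.8 = 2.54592 mm^3/s
A_fil = pi*(2.15/2)^2 = 3.63050301 mm^2
v_feed = 2.54592 / 3.63050301 = 0.701258 mm/s


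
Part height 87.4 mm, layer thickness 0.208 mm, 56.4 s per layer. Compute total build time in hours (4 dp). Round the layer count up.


Layers = ceil(87.4/0.208) = 421
t = 421 * 56.4 / 3600 = 6.5957 hrs


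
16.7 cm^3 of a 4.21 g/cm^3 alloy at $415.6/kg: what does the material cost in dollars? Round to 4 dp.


Mass = 16.7*4.21/1000 = 0.070307 kg
Cost = 0.070307 * 415.6 = 29.2196 $


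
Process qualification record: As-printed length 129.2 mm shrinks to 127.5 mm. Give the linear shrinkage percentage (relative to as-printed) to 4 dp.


Shrinkage = ((129.2-127.5)/129.2)*100 = 1.3158 %


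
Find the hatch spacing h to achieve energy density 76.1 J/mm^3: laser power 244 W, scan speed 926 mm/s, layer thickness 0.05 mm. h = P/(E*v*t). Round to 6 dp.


h = 244 / (76.1*926*0.05) = 0.069251 mm


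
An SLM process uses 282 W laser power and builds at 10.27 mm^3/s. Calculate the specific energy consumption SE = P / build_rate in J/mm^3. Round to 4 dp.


SE = 282 / 10.27 = 27.4586 J/mm^3


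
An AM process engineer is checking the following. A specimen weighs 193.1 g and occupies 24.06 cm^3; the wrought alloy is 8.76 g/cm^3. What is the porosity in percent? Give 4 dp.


rho_part = 193.1 / 24.06 = 8.02576891 g/cm^3
Porosity = (1 - 8.02576891/8.76)*100 = 8.3816 %


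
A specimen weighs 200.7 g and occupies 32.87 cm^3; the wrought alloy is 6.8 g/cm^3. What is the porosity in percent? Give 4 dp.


rho_part = 200.7 / 32.87 = 6.10587162 g/cm^3
Porosity = (1 - 6.10587162/6.8)*100 = 10.2078 %


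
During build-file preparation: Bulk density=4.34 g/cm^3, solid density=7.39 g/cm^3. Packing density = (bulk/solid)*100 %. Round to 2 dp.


Packing = (4.34/7.39)*100 = 58.73 %


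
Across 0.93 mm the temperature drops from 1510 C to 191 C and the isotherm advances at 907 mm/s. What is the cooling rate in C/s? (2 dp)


G = (1510-191)/0.93 = 1418.27956989 C/mm
CR = 1418.27956989 * 907 = 1286379.57 C/s


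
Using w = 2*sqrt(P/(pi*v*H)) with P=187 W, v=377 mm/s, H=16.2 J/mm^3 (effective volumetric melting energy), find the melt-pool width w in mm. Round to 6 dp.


w = 2*sqrt(187/(pi*377*16.2)) = 0.197446 mm


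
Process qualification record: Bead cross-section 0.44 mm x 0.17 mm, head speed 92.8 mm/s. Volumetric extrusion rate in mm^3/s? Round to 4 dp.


Rate = 0.44 * 0.17 * 92.8 = 6.9414 mm^3/s


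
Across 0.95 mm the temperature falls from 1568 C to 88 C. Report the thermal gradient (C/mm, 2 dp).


G = (1568-88)/0.95 = 1557.89 C/mm


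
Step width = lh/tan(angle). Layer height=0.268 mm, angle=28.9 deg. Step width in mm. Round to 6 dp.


step = 0.268 / tan(28.9) = 0.485481 mm


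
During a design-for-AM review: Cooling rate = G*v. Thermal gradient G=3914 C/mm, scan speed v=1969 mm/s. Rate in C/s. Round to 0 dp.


CR = 3914 * 1969 = 7706666 C/s


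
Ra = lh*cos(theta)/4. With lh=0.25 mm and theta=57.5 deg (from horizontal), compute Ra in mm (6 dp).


Ra = 0.25 * cos(57.5) / 4 = 0.033581 mm


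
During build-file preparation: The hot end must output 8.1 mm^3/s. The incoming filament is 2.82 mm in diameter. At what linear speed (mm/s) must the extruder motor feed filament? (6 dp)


A = pi*(2.82/2)^2 = 6.2458
v = 8.1 / 6.2458 = 1.296871 mm/s


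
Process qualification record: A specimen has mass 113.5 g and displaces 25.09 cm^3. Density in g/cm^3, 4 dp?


rho = 113.5 / 25.09 = 4.5237 g/cm^3


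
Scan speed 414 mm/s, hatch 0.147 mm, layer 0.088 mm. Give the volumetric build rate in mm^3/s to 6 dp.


Rate = 414 * 0.147 * 0.088 = 5.355504 mm^3/s


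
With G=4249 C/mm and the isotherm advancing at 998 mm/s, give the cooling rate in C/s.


CR = 4249 * 998 = 4240502 C/s


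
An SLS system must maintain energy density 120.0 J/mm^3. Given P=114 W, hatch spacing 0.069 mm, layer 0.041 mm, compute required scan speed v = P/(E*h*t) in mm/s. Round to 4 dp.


v = 114 / (120.0*0.069*0.041) = 335.8077 mm/s


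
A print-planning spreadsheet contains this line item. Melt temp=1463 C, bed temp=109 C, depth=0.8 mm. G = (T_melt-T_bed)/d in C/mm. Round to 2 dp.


G = (1463-109)/0.8 = 1692.5 C/mm


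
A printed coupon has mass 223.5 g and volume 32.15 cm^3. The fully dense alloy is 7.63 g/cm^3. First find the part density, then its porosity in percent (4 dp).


rho_part = 223.5 / 32.15 = 6.95178849 g/cm^3
Porosity = (1 - 6.95178849/7.63)*100 = 8.8887 %


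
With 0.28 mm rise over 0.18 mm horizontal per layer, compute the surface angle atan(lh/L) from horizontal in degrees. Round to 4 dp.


angle = atan(0.28/0.18) = 57.2648 degrees


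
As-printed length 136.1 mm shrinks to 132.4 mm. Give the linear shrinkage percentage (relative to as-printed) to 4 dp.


Shrinkage = ((136.1-132.4)/136.1)*100 = 2.7186 %


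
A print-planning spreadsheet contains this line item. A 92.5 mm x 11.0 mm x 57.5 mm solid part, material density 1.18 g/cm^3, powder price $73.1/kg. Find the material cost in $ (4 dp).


V = 92.5 * 11.0 * 57.5 = 58506.25 mm^3 = 58.50625 cm^3
Mass = 58.50625 * 1.18 / 1000 = 0.06903738 kg
Cost = 0.06903738 * 73.1 = 5.0466 $


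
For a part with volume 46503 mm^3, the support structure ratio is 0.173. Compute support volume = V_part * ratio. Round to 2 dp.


V_support = 46503 * 0.173 = 8045.02 mm^3


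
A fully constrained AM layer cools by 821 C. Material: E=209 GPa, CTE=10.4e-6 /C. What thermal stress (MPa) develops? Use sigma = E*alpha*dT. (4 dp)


sigma = 209*1000 * 10.4e-6 * 821 = 1784.5256 MPa


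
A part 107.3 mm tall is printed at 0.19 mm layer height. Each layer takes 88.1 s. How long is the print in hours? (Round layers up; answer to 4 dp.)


Layers = ceil(107.3/0.19) = 565
t = 565 * 88.1 / 3600 = 13.8268 hrs


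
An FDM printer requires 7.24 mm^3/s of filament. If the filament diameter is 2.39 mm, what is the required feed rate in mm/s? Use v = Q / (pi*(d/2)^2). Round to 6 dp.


A = pi*(2.39/2)^2 = 4.486273
v = 7.24 / 4.486273 = 1.613812 mm/s


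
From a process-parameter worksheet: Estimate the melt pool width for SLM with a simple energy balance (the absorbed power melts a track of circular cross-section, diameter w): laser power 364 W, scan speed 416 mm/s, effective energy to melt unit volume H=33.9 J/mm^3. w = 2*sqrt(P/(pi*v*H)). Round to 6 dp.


w = 2*sqrt(364/(pi*416*33.9)) = 0.181284 mm


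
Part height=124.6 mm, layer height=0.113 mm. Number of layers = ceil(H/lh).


Layers = ceil(124.6/0.113) = 1103


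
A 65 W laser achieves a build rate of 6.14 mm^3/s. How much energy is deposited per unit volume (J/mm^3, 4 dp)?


SE = 65 / 6.14 = 10.5863 J/mm^3


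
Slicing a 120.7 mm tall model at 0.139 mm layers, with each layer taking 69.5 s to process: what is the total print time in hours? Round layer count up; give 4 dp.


Layers = ceil(120.7/0.139) = 869
t = 869 * 69.5 / 3600 = 16.7765 hrs


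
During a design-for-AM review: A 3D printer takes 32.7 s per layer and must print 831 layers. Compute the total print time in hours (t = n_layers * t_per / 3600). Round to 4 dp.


t = 831 * 32.7 / 3600 = 7.5483 hrs


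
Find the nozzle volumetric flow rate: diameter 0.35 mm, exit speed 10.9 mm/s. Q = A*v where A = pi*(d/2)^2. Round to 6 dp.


A = pi*(0.35/2)^2 = 0.09621128 mm^2
Q = 0.09621128 * 10.9 = 1.048703 mm^3/s


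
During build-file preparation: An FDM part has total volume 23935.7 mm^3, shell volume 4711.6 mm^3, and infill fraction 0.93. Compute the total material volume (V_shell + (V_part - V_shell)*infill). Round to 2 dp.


V_infill = (23935.7 - 4711.6) * 0.93 = 17878.41
V_total = 4711.6 + 17878.41 = 22590.01 mm^3


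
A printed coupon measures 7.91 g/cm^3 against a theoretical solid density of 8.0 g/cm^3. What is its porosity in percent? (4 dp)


Porosity = (1-7.91/8.0)*100 = 1.125 %


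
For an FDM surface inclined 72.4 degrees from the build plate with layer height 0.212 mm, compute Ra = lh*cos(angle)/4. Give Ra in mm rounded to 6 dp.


Ra = 0.212 * cos(72.4) / 4 = 0.016026 mm


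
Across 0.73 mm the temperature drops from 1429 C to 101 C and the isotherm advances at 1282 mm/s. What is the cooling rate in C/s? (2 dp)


G = (1429-101)/0.73 = 1819.17808219 C/mm
CR = 1819.17808219 * 1282 = 2332186.3 C/s


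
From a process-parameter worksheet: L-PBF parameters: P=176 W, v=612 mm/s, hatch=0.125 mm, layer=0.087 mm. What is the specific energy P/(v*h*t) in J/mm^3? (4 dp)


Build rate = 612 * 0.125 * 0.087 = 6.6555 mm^3/s
SE = 176 / 6.6555 = 26.4443 J/mm^3


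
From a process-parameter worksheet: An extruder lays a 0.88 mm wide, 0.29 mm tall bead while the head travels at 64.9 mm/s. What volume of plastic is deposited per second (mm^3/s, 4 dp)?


Rate = 0.88 * 0.29 * 64.9 = 16.5625 mm^3/s


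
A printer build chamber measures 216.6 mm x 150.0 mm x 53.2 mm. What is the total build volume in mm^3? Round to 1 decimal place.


V = 216.6 * 150.0 * 53.2 = 1728468.0 mm^3


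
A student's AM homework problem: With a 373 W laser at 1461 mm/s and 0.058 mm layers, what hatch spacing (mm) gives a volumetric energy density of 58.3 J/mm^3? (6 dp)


h = 373 / (58.3*1461*0.058) = 0.075503 mm


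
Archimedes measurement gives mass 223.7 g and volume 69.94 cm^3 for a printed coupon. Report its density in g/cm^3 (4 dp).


rho = 223.7 / 69.94 = 3.1985 g/cm^3


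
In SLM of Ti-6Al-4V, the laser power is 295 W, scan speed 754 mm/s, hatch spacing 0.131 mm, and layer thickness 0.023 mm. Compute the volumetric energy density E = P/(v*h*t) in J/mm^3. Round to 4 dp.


E = 295 / (754*0.131*0.023) = 129.8529 J/mm^3


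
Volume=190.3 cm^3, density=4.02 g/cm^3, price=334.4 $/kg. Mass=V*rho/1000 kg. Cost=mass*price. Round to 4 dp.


Mass = 190.3*4.02/1000 = 0.765006 kg
Cost = 0.765006 * 334.4 = 255.818 $


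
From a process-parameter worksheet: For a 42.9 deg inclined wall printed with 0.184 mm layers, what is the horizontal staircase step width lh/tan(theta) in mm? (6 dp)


step = 0.184 / tan(42.9) = 0.198008 mm


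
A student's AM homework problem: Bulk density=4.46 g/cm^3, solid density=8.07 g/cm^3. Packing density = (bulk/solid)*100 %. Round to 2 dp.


Packing = (4.46/8.07)*100 = 55.27 %


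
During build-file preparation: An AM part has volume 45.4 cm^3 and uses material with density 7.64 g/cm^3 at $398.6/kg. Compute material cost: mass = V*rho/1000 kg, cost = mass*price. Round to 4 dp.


Mass = 45.4*7.64/1000 = 0.346856 kg
Cost = 0.346856 * 398.6 = 138.2568 $


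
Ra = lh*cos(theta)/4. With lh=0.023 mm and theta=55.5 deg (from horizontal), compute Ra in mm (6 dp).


Ra = 0.023 * cos(55.5) / 4 = 0.003257 mm


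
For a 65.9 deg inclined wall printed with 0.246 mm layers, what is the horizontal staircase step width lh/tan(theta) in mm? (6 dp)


step = 0.246 / tan(65.9) = 0.110041 mm


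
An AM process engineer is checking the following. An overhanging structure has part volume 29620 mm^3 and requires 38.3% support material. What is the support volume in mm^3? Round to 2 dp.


V_support = 29620 * 0.383 = 11344.46 mm^3


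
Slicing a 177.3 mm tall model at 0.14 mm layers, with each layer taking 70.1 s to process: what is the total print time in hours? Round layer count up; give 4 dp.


Layers = ceil(177.3/0.14) = 1267
t = 1267 * 70.1 / 3600 = 24.6713 hrs


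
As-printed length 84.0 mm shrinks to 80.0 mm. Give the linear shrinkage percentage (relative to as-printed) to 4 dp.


Shrinkage = ((84.0-80.0)/84.0)*100 = 4.7619 %


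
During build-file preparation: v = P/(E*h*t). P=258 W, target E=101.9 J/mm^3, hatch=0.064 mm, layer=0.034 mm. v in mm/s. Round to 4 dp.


v = 258 / (101.9*0.064*0.034) = 1163.5542 mm/s


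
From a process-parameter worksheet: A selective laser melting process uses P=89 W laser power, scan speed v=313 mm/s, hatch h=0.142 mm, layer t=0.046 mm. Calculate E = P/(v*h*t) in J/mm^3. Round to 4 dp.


E = 89 / (313*0.142*0.046) = 43.5311 J/mm^3


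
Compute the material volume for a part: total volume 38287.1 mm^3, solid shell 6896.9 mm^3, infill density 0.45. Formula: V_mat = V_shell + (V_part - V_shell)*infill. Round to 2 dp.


V_infill = (38287.1 - 6896.9) * 0.45 = 14125.59
V_total = 6896.9 + 14125.59 = 21022.49 mm^3


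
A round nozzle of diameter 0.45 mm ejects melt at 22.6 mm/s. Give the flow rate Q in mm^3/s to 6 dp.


A = pi*(0.45/2)^2 = 0.15904313 mm^2
Q = 0.15904313 * 22.6 = 3.594375 mm^3/s


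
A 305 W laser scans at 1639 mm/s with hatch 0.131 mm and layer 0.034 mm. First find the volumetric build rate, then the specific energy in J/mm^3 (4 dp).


Build rate = 1639 * 0.131 * 0.034 = 7.300106 mm^3/s
SE = 305 / 7.300106 = 41.7802 J/mm^3


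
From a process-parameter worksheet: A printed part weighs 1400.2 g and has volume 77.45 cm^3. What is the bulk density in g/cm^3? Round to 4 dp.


rho = 1400.2 / 77.45 = 18.0788 g/cm^3


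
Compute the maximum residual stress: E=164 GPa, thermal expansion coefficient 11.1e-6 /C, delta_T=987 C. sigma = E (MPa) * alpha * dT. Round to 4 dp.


sigma = 164*1000 * 11.1e-6 * 987 = 1796.7348 MPa


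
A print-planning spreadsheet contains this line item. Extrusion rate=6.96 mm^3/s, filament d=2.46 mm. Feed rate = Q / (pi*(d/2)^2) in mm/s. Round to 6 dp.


A = pi*(2.46/2)^2 = 4.752916
v = 6.96 / 4.752916 = 1.464364 mm/s


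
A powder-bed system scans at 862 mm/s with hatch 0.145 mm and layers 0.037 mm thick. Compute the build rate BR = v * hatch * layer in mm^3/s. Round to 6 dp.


Rate = 862 * 0.145 * 0.037 = 4.62463 mm^3/s


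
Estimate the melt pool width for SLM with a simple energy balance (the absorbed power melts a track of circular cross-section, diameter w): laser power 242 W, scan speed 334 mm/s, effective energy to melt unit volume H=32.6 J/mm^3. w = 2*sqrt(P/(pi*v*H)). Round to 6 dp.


w = 2*sqrt(242/(pi*334*32.6)) = 0.168221 mm


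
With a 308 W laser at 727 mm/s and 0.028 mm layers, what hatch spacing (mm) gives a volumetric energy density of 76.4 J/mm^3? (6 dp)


h = 308 / (76.4*727*0.028) = 0.198045 mm


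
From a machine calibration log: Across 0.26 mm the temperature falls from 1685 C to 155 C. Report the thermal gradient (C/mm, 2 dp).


G = (1685-155)/0.26 = 5884.62 C/mm


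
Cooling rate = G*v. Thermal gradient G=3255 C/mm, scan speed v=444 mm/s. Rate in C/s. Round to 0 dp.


CR = 3255 * 444 = 1445220 C/s


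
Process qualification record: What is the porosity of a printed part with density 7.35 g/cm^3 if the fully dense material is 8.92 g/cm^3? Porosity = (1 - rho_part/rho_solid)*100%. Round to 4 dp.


Porosity = (1-7.35/8.92)*100 = 17.6009 %


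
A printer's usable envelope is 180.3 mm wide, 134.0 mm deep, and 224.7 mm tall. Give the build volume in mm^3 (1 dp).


V = 180.3 * 134.0 * 224.7 = 5428796.9 mm^3


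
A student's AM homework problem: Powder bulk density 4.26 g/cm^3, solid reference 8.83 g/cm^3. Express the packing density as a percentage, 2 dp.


Packing = (4.26/8.83)*100 = 48.24 %


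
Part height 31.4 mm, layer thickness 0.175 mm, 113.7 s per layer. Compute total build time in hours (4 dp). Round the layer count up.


Layers = ceil(31.4/0.175) = 180
t = 180 * 113.7 / 3600 = 5.685 hrs


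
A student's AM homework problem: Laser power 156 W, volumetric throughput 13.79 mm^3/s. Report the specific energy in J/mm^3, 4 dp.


SE = 156 / 13.79 = 11.3125 J/mm^3


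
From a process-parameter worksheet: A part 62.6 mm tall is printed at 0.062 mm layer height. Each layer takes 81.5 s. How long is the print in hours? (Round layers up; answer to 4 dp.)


Layers = ceil(62.6/0.062) = 1010
t = 1010 * 81.5 / 3600 = 22.8653 hrs


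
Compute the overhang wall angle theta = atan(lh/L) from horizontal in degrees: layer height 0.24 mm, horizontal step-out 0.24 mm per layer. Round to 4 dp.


angle = atan(0.24/0.24) = 45.0 degrees


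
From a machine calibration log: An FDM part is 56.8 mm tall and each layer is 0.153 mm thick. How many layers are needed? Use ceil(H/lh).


Layers = ceil(56.8/0.153) = 372


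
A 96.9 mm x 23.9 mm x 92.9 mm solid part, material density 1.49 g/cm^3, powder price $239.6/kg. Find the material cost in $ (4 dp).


V = 96.9 * 23.9 * 92.9 = 215148.039 mm^3 = 215.148039 cm^3
Mass = 215.148039 * 1.49 / 1000 = 0.32057058 kg
Cost = 0.32057058 * 239.6 = 76.8087 $


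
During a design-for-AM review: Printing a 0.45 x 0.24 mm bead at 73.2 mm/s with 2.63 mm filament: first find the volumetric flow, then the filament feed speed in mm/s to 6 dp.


Q = 0.45 * 0.24 * 73.2 = 7.9056 mm^3/s
A_fil = pi*(2.63/2)^2 = 5.43252056 mm^2
v_feed = 7.9056 / 5.43252056 = 1.455236 mm/s


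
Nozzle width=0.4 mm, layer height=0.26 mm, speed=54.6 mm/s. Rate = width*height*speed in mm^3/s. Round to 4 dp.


Rate = 0.4 * 0.26 * 54.6 = 5.6784 mm^3/s


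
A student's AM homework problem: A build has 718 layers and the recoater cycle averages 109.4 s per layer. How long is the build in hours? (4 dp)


t = 718 * 109.4 / 3600 = 21.8192 hrs


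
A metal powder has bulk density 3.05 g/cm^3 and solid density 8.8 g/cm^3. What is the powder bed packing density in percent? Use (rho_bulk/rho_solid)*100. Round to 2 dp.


Packing = (3.05/8.8)*100 = 34.66 %


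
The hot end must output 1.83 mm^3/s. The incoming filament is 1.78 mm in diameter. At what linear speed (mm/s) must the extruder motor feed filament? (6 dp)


A = pi*(1.78/2)^2 = 2.488456
v = 1.83 / 2.488456 = 0.735396 mm/s


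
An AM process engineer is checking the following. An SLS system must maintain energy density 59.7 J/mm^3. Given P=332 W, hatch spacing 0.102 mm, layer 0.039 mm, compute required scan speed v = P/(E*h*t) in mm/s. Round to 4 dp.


v = 332 / (59.7*0.102*0.039) = 1397.9736 mm/s


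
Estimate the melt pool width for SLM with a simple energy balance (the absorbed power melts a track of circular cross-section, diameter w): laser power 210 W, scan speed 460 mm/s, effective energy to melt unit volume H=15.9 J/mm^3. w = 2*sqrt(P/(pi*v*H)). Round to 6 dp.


w = 2*sqrt(210/(pi*460*15.9)) = 0.1912 mm


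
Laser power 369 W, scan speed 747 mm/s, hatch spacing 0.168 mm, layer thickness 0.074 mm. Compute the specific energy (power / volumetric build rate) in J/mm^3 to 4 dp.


Build rate = 747 * 0.168 * 0.074 = 9.286704 mm^3/s
SE = 369 / 9.286704 = 39.7342 J/mm^3


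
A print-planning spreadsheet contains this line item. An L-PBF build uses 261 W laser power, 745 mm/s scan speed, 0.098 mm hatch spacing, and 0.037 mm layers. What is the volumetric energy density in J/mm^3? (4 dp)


E = 261 / (745*0.098*0.037) = 96.6176 J/mm^3


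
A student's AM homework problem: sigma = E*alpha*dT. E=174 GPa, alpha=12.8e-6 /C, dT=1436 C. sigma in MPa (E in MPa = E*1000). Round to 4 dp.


sigma = 174*1000 * 12.8e-6 * 1436 = 3198.2592 MPa


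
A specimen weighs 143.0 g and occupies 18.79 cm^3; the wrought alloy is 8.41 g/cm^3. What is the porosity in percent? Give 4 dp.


rho_part = 143.0 / 18.79 = 7.61043108 g/cm^3
Porosity = (1 - 7.61043108/8.41)*100 = 9.5074 %


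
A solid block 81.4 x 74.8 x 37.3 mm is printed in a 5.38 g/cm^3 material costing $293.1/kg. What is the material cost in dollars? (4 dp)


V = 81.4 * 74.8 * 37.3 = 227109.256 mm^3 = 227.109256 cm^3
Mass = 227.109256 * 5.38 / 1000 = 1.2218478 kg
Cost = 1.2218478 * 293.1 = 358.1236 $


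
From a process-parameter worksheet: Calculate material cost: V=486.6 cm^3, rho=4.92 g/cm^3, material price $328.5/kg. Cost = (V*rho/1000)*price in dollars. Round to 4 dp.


Mass = 486.6*4.92/1000 = 2.394072 kg
Cost = 2.394072 * 328.5 = 786.4527 $


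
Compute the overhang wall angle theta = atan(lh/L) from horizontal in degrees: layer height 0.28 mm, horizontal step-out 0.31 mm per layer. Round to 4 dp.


angle = atan(0.28/0.31) = 42.0892 degrees


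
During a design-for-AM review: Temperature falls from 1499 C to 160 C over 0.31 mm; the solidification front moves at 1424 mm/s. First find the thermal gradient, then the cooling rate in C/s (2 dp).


G = (1499-160)/0.31 = 4319.35483871 C/mm
CR = 4319.35483871 * 1424 = 6150761.29 C/s


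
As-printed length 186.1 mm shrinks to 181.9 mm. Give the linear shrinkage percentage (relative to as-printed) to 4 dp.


Shrinkage = ((186.1-181.9)/186.1)*100 = 2.2569 %


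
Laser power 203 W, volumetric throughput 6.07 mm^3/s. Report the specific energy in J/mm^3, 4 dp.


SE = 203 / 6.07 = 33.4432 J/mm^3


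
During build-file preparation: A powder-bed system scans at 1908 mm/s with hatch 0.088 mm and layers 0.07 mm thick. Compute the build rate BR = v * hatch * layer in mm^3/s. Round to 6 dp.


Rate = 1908 * 0.088 * 0.07 = 11.75328 mm^3/s


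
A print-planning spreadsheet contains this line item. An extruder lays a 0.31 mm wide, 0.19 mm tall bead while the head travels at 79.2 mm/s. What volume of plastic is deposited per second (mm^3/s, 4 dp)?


Rate = 0.31 * 0.19 * 79.2 = 4.6649 mm^3/s


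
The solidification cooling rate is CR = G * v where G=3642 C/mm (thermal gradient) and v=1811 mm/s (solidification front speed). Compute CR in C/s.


CR = 3642 * 1811 = 6595662 C/s


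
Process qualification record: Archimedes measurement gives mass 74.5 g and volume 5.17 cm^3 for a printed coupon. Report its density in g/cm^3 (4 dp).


rho = 74.5 / 5.17 = 14.4101 g/cm^3


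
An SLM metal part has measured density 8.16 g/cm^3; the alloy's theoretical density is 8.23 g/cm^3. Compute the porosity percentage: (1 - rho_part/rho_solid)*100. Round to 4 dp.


Porosity = (1-8.16/8.23)*100 = 0.8505 %


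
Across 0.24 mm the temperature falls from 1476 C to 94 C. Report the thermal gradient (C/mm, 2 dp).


G = (1476-94)/0.24 = 5758.33 C/mm


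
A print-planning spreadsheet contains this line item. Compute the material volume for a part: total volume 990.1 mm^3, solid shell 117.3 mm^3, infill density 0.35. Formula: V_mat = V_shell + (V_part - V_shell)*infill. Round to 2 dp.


V_infill = (990.1 - 117.3) * 0.35 = 305.48
V_total = 117.3 + 305.48 = 422.78 mm^3


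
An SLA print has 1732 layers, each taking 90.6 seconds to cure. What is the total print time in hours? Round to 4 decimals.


t = 1732 * 90.6 / 3600 = 43.5887 hrs


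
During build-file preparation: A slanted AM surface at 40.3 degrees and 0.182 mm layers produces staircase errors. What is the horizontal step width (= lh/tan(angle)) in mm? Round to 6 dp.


step = 0.182 / tan(40.3) = 0.214607 mm


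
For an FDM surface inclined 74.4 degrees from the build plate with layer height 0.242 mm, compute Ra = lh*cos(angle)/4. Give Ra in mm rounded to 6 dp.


Ra = 0.242 * cos(74.4) / 4 = 0.01627 mm


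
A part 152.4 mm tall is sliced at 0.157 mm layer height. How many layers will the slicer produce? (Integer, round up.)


Layers = ceil(152.4/0.157) = 971


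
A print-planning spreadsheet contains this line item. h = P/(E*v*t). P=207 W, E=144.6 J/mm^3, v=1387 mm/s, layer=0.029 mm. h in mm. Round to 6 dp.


h = 207 / (144.6*1387*0.029) = 0.03559 mm


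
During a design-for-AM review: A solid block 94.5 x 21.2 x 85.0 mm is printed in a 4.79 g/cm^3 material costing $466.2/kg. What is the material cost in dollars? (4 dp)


V = 94.5 * 21.2 * 85.0 = 170289.0 mm^3 = 170.289 cm^3
Mass = 170.289 * 4.79 / 1000 = 0.81568431 kg
Cost = 0.81568431 * 466.2 = 380.272 $


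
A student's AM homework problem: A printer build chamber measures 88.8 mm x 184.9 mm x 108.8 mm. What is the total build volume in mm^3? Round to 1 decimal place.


V = 88.8 * 184.9 * 108.8 = 1786400.3 mm^3


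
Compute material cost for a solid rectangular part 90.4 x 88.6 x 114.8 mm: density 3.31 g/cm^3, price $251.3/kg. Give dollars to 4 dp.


V = 90.4 * 88.6 * 114.8 = 919483.712 mm^3 = 919.483712 cm^3
Mass = 919.483712 * 3.31 / 1000 = 3.04349109 kg
Cost = 3.04349109 * 251.3 = 764.8293 $


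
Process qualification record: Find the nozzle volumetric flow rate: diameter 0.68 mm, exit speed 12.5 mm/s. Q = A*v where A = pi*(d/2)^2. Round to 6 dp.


A = pi*(0.68/2)^2 = 0.36316811 mm^2
Q = 0.36316811 * 12.5 = 4.539601 mm^3/s


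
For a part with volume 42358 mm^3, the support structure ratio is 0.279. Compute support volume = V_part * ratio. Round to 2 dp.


V_support = 42358 * 0.279 = 11817.88 mm^3


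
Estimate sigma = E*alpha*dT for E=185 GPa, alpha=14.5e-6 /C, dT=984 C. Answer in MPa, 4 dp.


sigma = 185*1000 * 14.5e-6 * 984 = 2639.58 MPa


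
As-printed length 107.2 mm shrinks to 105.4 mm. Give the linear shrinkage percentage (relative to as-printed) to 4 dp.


Shrinkage = ((107.2-105.4)/107.2)*100 = 1.6791 %


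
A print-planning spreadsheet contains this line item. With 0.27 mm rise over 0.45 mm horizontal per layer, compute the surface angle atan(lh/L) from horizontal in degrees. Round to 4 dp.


angle = atan(0.27/0.45) = 30.9638 degrees


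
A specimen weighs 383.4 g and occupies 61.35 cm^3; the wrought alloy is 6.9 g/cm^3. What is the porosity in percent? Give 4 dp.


rho_part = 383.4 / 61.35 = 6.24938875 g/cm^3
Porosity = (1 - 6.24938875/6.9)*100 = 9.4291 %


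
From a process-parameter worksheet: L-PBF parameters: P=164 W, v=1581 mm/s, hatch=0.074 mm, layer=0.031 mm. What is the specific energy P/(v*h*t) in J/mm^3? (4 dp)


Build rate = 1581 * 0.074 * 0.031 = 3.626814 mm^3/s
SE = 164 / 3.626814 = 45.2188 J/mm^3


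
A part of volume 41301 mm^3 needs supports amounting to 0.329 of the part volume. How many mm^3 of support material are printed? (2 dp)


V_support = 41301 * 0.329 = 13588.03 mm^3


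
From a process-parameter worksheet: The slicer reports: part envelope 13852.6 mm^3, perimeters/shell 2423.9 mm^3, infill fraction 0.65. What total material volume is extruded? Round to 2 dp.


V_infill = (13852.6 - 2423.9) * 0.65 = 7428.66
V_total = 2423.9 + 7428.66 = 9852.56 mm^3


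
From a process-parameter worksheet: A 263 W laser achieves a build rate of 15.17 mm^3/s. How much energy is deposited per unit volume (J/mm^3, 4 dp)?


SE = 263 / 15.17 = 17.3368 J/mm^3


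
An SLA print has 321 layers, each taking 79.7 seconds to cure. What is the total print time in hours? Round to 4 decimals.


t = 321 * 79.7 / 3600 = 7.1066 hrs


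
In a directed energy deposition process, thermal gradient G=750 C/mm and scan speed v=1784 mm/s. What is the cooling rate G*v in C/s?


CR = 750 * 1784 = 1338000 C/s


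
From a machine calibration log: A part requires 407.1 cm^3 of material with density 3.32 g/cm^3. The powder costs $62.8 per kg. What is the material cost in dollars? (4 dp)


Mass = 407.1*3.32/1000 = 1.351572 kg
Cost = 1.351572 * 62.8 = 84.8787 $


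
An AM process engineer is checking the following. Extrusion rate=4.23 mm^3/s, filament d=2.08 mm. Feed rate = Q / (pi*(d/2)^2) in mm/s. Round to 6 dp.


A = pi*(2.08/2)^2 = 3.397947
v = 4.23 / 3.397947 = 1.244869 mm/s


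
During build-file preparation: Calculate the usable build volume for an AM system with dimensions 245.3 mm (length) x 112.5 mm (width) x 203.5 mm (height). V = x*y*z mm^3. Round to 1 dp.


V = 245.3 * 112.5 * 203.5 = 5615836.9 mm^3


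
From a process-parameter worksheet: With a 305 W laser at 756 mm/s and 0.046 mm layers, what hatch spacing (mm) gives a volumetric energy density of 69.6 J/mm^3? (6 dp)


h = 305 / (69.6*756*0.046) = 0.126012 mm


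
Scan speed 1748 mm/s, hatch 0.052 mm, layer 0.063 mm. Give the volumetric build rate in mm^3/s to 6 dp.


Rate = 1748 * 0.052 * 0.063 = 5.726448 mm^3/s


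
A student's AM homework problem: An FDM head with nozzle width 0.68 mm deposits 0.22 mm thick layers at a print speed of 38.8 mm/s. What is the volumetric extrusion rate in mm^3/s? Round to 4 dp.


Rate = 0.68 * 0.22 * 38.8 = 5.8045 mm^3/s


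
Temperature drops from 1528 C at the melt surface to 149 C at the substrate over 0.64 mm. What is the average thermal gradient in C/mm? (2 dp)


G = (1528-149)/0.64 = 2154.69 C/mm


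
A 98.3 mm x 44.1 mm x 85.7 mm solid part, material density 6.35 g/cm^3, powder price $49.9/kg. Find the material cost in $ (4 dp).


V = 98.3 * 44.1 * 85.7 = 371512.071 mm^3 = 371.512071 cm^3
Mass = 371.512071 * 6.35 / 1000 = 2.35910165 kg
Cost = 2.35910165 * 49.9 = 117.7192 $


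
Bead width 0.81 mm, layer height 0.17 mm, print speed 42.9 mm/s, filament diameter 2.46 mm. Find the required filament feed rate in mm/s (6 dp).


Q = 0.81 * 0.17 * 42.9 = 5.90733 mm^3/s
A_fil = pi*(2.46/2)^2 = 4.75291553 mm^2
v_feed = 5.90733 / 4.75291553 = 1.242886 mm/s


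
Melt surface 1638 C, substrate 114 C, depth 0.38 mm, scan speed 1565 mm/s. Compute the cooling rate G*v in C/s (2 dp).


G = (1638-114)/0.38 = 4010.52631579 C/mm
CR = 4010.52631579 * 1565 = 6276473.68 C/s


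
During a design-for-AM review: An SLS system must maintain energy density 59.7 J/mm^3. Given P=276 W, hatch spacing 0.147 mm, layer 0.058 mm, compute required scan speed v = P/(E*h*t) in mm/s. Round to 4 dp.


v = 276 / (59.7*0.147*0.058) = 542.2373 mm/s


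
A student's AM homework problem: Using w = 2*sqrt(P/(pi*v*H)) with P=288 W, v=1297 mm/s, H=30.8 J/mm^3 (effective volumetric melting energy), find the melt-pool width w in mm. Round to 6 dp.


w = 2*sqrt(288/(pi*1297*30.8)) = 0.095809 mm


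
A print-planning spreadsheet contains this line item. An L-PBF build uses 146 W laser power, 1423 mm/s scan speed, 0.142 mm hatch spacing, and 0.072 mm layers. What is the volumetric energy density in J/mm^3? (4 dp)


E = 146 / (1423*0.142*0.072) = 10.0352 J/mm^3


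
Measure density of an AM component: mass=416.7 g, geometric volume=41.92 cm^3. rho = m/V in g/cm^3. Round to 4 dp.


rho = 416.7 / 41.92 = 9.9404 g/cm^3


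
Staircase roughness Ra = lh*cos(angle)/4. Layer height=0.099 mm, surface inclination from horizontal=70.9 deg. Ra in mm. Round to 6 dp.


Ra = 0.099 * cos(70.9) / 4 = 0.008099 mm


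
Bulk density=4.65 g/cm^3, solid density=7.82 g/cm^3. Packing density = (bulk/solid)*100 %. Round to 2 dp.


Packing = (4.65/7.82)*100 = 59.46 %


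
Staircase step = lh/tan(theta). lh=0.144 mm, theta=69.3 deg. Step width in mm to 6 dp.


step = 0.144 / tan(69.3) = 0.054413 mm


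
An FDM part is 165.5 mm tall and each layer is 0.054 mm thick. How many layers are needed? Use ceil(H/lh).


Layers = ceil(165.5/0.054) = 3065


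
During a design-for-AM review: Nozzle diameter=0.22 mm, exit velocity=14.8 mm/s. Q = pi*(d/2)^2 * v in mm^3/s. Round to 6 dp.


A = pi*(0.22/2)^2 = 0.03801327 mm^2
Q = 0.03801327 * 14.8 = 0.562596 mm^3/s


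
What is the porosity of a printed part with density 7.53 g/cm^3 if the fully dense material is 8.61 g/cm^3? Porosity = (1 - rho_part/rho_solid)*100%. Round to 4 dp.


Porosity = (1-7.53/8.61)*100 = 12.5436 %


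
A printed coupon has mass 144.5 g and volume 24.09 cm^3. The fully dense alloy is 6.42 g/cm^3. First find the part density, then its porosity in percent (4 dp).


rho_part = 144.5 / 24.09 = 5.99833956 g/cm^3
Porosity = (1 - 5.99833956/6.42)*100 = 6.5679 %


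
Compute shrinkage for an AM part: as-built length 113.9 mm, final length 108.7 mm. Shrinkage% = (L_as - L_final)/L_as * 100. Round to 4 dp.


Shrinkage = ((113.9-108.7)/113.9)*100 = 4.5654 %


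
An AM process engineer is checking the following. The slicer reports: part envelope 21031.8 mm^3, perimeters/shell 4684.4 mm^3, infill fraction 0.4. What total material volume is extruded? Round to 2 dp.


V_infill = (21031.8 - 4684.4) * 0.4 = 6538.96
V_total = 4684.4 + 6538.96 = 11223.36 mm^3


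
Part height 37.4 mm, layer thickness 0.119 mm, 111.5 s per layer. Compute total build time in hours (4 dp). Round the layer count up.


Layers = ceil(37.4/0.119) = 315
t = 315 * 111.5 / 3600 = 9.7563 hrs


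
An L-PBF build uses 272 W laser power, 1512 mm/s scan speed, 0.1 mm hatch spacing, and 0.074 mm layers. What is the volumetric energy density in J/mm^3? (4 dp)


E = 272 / (1512*0.1*0.074) = 24.31 J/mm^3


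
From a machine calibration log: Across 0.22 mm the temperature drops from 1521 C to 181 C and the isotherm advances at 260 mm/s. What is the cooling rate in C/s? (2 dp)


G = (1521-181)/0.22 = 6090.90909091 C/mm
CR = 6090.90909091 * 260 = 1583636.36 C/s


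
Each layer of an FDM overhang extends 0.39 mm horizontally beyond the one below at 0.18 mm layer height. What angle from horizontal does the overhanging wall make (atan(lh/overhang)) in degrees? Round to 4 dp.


angle = atan(0.18/0.39) = 24.7751 degrees


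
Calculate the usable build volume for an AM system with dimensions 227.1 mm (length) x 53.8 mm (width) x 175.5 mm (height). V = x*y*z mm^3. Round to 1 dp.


V = 227.1 * 53.8 * 175.5 = 2144255.5 mm^3


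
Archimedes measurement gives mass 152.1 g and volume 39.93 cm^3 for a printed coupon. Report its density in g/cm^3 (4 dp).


rho = 152.1 / 39.93 = 3.8092 g/cm^3


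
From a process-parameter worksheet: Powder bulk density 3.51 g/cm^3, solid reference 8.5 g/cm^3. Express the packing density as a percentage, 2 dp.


Packing = (3.51/8.5)*100 = 41.29 %


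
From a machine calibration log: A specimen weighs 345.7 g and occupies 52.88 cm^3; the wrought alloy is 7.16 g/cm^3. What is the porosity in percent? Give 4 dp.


rho_part = 345.7 / 52.88 = 6.53744327 g/cm^3
Porosity = (1 - 6.53744327/7.16)*100 = 8.6949 %


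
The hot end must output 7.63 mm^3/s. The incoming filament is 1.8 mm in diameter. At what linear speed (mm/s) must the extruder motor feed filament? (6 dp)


A = pi*(1.8/2)^2 = 2.54469
v = 7.63 / 2.54469 = 2.998401 mm/s


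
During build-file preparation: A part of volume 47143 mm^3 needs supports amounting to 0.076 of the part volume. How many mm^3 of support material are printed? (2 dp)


V_support = 47143 * 0.076 = 3582.87 mm^3


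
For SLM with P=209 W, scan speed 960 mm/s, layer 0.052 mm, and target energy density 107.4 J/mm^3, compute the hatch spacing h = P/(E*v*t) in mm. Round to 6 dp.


h = 209 / (107.4*960*0.052) = 0.038982 mm


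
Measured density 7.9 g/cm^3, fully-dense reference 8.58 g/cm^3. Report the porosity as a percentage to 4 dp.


Porosity = (1-7.9/8.58)*100 = 7.9254 %


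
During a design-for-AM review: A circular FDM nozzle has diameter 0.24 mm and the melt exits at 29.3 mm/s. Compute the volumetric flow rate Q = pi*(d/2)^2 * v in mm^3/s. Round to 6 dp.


A = pi*(0.24/2)^2 = 0.04523893 mm^2
Q = 0.04523893 * 29.3 = 1.325501 mm^3/s


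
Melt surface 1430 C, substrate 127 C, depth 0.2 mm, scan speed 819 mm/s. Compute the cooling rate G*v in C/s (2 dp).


G = (1430-127)/0.2 = 6515.0 C/mm
CR = 6515.0 * 819 = 5335785.0 C/s


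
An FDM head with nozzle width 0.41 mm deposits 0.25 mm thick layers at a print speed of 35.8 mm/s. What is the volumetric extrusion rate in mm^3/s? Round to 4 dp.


Rate = 0.41 * 0.25 * 35.8 = 3.6695 mm^3/s


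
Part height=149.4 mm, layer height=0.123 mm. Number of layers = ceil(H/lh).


Layers = ceil(149.4/0.123) = 1215


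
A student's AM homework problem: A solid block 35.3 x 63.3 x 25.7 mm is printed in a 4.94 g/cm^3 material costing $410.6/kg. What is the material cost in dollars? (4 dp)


V = 35.3 * 63.3 * 25.7 = 57426.393 mm^3 = 57.426393 cm^3
Mass = 57.426393 * 4.94 / 1000 = 0.28368638 kg
Cost = 0.28368638 * 410.6 = 116.4816 $


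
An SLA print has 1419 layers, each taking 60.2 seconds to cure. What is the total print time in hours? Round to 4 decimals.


t = 1419 * 60.2 / 3600 = 23.7288 hrs


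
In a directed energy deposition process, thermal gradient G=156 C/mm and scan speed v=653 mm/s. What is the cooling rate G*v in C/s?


CR = 156 * 653 = 101868 C/s


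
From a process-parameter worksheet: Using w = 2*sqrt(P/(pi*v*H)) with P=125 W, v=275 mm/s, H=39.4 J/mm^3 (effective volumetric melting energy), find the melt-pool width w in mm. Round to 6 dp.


w = 2*sqrt(125/(pi*275*39.4)) = 0.121198 mm


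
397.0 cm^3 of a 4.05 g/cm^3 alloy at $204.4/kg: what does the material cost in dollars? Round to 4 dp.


Mass = 397.0*4.05/1000 = 1.60785 kg
Cost = 1.60785 * 204.4 = 328.6445 $


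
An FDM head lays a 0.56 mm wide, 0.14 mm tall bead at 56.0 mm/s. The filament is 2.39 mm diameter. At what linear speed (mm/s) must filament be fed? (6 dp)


Q = 0.56 * 0.14 * 56.0 = 4.3904 mm^3/s
A_fil = pi*(2.39/2)^2 = 4.48627285 mm^2
v_feed = 4.3904 / 4.48627285 = 0.97863 mm/s


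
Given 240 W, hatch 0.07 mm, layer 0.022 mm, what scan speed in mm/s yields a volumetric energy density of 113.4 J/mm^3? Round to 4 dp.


v = 240 / (113.4*0.07*0.022) = 1374.2871 mm/s


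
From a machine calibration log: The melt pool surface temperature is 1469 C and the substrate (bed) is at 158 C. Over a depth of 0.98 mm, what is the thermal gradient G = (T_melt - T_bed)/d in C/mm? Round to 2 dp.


G = (1469-158)/0.98 = 1337.76 C/mm


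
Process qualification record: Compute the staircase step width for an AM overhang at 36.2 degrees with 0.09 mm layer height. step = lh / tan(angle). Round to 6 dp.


step = 0.09 / tan(36.2) = 0.122969 mm


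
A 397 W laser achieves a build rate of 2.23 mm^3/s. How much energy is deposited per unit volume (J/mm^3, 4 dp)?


SE = 397 / 2.23 = 178.0269 J/mm^3


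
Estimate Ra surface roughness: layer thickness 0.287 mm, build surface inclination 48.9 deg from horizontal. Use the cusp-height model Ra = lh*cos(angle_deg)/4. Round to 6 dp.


Ra = 0.287 * cos(48.9) / 4 = 0.047167 mm
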